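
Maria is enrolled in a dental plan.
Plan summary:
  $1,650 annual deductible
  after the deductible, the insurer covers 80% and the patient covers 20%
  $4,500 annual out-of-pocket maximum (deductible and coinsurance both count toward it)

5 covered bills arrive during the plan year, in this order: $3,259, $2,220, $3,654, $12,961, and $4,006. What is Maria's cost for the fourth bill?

$1,353.40

#1 ($3,259): $1,650 finishes the deductible; $1,609 goes to coinsurance; patient's 20% is $321.80. Patient pays $1,971.80; OOP now $1,971.80.
#2 ($2,220): deductible already satisfied, so patient's share is 20% × $2,220 = $444. Patient owes $444 (running OOP $2,415.80).
#3 ($3,654): deductible already satisfied, so patient's share is 20% × $3,654 = $730.80. Cost to patient: $730.80. OOP to date $3,146.60.
#4 ($12,961): deductible already satisfied, so patient's share is 20% × $12,961 = $2,592.20. Adding that to $3,146.60 gives $5,738.80, past the $4,500 cap; patient pays only $4,500 − $3,146.60 = $1,353.40.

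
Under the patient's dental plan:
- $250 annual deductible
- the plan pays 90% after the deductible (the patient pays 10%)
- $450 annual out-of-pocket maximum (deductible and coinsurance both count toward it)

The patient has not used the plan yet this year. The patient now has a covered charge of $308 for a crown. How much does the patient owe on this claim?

$255.80

The full $250 deductible is still open; $250 of this bill applies to it.
After the $250 deductible portion, $308 − $250 = $58 is subject to coinsurance.
Coinsurance: $58 × 10% = $5.80.
So the patient owes $250 + $5.80 = $255.80 before any cap.
Cumulative spending $0 + $255.80 = $255.80 stays under the $450 maximum.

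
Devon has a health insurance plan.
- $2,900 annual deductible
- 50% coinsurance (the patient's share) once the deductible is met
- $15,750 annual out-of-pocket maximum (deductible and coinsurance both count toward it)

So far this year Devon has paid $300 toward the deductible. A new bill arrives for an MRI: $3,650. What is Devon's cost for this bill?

$3,125

Deductible still to meet: $2,900 − $300 = $2,600.
The remaining $1,050 (= $3,650 − $2,600) moves to coinsurance.
Patient's 50% share of $1,050 is $525.
Patient responsibility before any cap: $2,600 + $525 = $3,125.
Year-to-date out-of-pocket becomes $300 + $3,125 = $3,425, still under the $15,750 maximum, so no cap applies.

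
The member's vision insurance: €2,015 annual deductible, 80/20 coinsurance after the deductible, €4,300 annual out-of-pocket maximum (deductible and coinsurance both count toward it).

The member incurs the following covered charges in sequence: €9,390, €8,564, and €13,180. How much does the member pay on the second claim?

€810

Claim 1 (€9,390): €2,015 to deductible, leaving €7,375; coinsurance €7,375 × 20% = €1,475. Member owes €3,490 (running OOP €3,490).
Claim 2 (€8,564): 20% coinsurance on €8,564 = €1,712.80. That would push OOP to €5,202.80, over the €4,300 cap, so member pays €4,300 − €3,490 = €810.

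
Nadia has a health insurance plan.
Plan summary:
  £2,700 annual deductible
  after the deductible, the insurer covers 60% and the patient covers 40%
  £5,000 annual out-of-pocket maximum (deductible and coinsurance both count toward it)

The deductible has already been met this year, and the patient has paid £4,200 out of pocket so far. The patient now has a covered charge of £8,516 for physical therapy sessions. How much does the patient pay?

The deductible is already satisfied, so the full bill goes to coinsurance.
Coinsurance: £8,516 × 40% = £3,406.40.
That would bring total out-of-pocket to £7,606.40, past the £5,000 cap. The patient is capped at £5,000 − £4,200 = £800 on this claim.

£800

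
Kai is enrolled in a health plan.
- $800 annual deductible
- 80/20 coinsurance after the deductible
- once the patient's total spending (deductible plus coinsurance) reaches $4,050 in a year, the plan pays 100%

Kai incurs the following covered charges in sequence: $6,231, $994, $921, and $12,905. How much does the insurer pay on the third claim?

Claim 1 ($6,231): $800 finishes the deductible; $5,431 goes to coinsurance; 20% of $5,431 = $1,086.20. Cost to patient: $1,886.20. OOP to date $1,886.20. Plan pays $6,231 − $1,886.20 = $4,344.80.
Claim 2 ($994): deductible met; 20% of $994 = $198.80. Patient owes $198.80 (running OOP $2,085). Plan pays $994 − $198.80 = $795.20.
Claim 3 ($921): deductible already satisfied, so patient's share is 20% × $921 = $184.20. Patient owes $184.20 (running OOP $2,269.20). Insurer: $921 − $184.20 = $736.80.

$736.80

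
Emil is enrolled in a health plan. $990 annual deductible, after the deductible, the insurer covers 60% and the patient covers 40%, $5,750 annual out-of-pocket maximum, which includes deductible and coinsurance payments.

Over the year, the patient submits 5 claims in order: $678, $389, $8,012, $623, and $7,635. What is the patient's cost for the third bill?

Bill 1, $678: all of it applies to the deductible. Patient owes $678 (running OOP $678).
Bill 2, $389: $312 to deductible, leaving $77; 40% of $77 = $30.80. Cost to patient: $342.80. OOP to date $1,020.80.
Bill 3, $8,012: deductible met; 40% of $8,012 = $3,204.80. Patient owes $3,204.80 (running OOP $4,225.60).

$3,204.80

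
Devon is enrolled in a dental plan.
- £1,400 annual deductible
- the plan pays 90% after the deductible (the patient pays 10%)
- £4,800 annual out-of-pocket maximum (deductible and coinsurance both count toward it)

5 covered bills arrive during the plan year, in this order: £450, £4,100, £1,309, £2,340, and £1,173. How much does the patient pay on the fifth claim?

Claim 1 — £450: entire amount goes to the deductible. Patient owes £450 (running OOP £450).
Claim 2 — £4,100: £950 to deductible, leaving £3,150; 10% of £3,150 = £315. Patient owes £1,265 (running OOP £1,715).
Claim 3 — £1,309: deductible already satisfied, so patient's share is 10% × £1,309 = £130.90. Patient owes £130.90 (running OOP £1,845.90).
Claim 4 — £2,340: 10% coinsurance on £2,340 = £234. Patient pays £234; OOP now £2,079.90.
Claim 5 — £1,173: deductible met; 10% of £1,173 = £117.30. Patient owes £117.30 (running OOP £2,197.20).

£117.30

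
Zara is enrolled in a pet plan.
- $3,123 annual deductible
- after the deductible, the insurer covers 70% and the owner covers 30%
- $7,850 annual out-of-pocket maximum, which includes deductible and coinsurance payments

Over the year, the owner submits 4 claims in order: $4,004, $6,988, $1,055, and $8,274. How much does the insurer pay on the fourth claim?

#1 ($4,004): deductible takes $3,123, $881 remains; owner's 30% is $264.30. Owner owes $3,387.30 (running OOP $3,387.30). Plan pays $4,004 − $3,387.30 = $616.70.
#2 ($6,988): deductible already satisfied, so owner's share is 30% × $6,988 = $2,096.40. Owner pays $2,096.40; OOP now $5,483.70. Plan pays $6,988 − $2,096.40 = $4,891.60.
#3 ($1,055): deductible met; 30% of $1,055 = $316.50. Owner owes $316.50 (running OOP $5,800.20). Plan pays $1,055 − $316.50 = $738.50.
#4 ($8,274): 30% coinsurance on $8,274 = $2,482.20. That would push OOP to $8,282.40, over the $7,850 cap, so owner pays $7,850 − $5,800.20 = $2,049.80. Insurer: $8,274 − $2,049.80 = $6,224.20.

$6,224.20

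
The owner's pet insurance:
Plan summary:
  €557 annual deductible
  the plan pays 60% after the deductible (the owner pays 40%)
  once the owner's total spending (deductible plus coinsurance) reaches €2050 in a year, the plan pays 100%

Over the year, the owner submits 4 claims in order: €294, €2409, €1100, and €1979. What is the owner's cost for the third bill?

€440

Claim 1 (€294): all of it applies to the deductible. Owner owes €294 (running OOP €294).
Claim 2 (€2409): €263 finishes the deductible; €2146 goes to coinsurance; coinsurance €2146 × 40% = €858.40. Cost to owner: €1121.40. OOP to date €1415.40.
Claim 3 (€1100): deductible met; 40% of €1100 = €440. Cost to owner: €440. OOP to date €1855.40.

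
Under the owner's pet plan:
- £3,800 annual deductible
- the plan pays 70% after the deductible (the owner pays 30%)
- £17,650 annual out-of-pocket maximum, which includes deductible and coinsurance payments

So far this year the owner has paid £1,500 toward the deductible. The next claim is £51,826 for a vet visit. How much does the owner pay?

£16,150

Remaining deductible: £3,800 − £1,500 = £2,300.
The remaining £49,526 (= £51,826 − £2,300) moves to coinsurance.
30% of £49,526 = £14,857.80 falls to the owner.
That puts the owner's cost at £2,300 + £14,857.80 = £17,157.80 before any cap.
Adding £17,157.80 to the £1,500 already spent would give £18,657.80, which exceeds the £17,650 cap; the owner pays just £17,650 − £1,500 = £16,150.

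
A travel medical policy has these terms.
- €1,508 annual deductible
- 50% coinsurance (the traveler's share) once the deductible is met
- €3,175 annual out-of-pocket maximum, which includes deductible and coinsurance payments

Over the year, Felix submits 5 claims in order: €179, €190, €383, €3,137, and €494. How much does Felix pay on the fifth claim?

€247

Bill 1, €179: fully absorbed by the deductible. Traveler owes €179 (running OOP €179).
Bill 2, €190: fully absorbed by the deductible. Traveler owes €190 (running OOP €369).
Bill 3, €383: all of it applies to the deductible. Traveler owes €383 (running OOP €752).
Bill 4, €3,137: deductible takes €756, €2,381 remains; 50% of €2,381 = €1,190.50. Traveler owes €1,946.50 (running OOP €2,698.50).
Bill 5, €494: deductible met; 50% of €494 = €247. Traveler pays €247; OOP now €2,945.50.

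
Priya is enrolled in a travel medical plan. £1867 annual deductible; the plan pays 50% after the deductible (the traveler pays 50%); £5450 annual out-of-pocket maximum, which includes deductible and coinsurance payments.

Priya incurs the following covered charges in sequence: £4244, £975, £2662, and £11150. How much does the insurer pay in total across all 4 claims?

£13581

Bill 1, £4244: deductible takes £1867, £2377 remains; coinsurance £2377 × 50% = £1188.50. Traveler pays £3055.50; OOP now £3055.50. Insurer: £4244 − £3055.50 = £1188.50.
Bill 2, £975: 50% coinsurance on £975 = £487.50. Cost to traveler: £487.50. OOP to date £3543. Insurer: £975 − £487.50 = £487.50.
Bill 3, £2662: deductible already satisfied, so traveler's share is 50% × £2662 = £1331. Cost to traveler: £1331. OOP to date £4874. Plan pays £2662 − £1331 = £1331.
Bill 4, £11150: deductible already satisfied, so traveler's share is 50% × £11150 = £5575. OOP would hit £10449 > £5450, so the cap limits the traveler to £5450 − £4874 = £576. Insurer: £11150 − £576 = £10574.
Insurer total: £1188.50 + £487.50 + £1331 + £10574 = £13581.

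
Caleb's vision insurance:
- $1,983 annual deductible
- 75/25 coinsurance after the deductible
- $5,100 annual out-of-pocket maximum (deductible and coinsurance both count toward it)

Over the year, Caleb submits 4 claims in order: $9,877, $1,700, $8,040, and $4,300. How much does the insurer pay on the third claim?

Claim 1 ($9,877): $1,983 finishes the deductible; $7,894 goes to coinsurance; 25% of $7,894 = $1,973.50. Member owes $3,956.50 (running OOP $3,956.50). Insurer: $9,877 − $3,956.50 = $5,920.50.
Claim 2 ($1,700): deductible already satisfied, so member's share is 25% × $1,700 = $425. Member owes $425 (running OOP $4,381.50). Plan pays $1,700 − $425 = $1,275.
Claim 3 ($8,040): deductible met; 25% of $8,040 = $2,010. Adding that to $4,381.50 gives $6,391.50, past the $5,100 cap; member pays only $5,100 − $4,381.50 = $718.50. Plan pays $8,040 − $718.50 = $7,321.50.

$7,321.50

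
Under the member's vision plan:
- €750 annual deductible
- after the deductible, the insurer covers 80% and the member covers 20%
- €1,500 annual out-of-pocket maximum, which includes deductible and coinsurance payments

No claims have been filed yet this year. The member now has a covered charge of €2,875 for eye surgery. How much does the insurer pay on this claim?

Nothing has been paid toward the €750 deductible, so the first €750 of this charge is applied there.
After the €750 deductible portion, €2,875 − €750 = €2,125 is subject to coinsurance.
Coinsurance: €2,125 × 20% = €425.
Member responsibility before any cap: €750 + €425 = €1,175.
Year-to-date out-of-pocket becomes €0 + €1,175 = €1,175, still under the €1,500 maximum, so no cap applies.
The plan picks up €2,875 − €1,175 = €1,700.

€1,700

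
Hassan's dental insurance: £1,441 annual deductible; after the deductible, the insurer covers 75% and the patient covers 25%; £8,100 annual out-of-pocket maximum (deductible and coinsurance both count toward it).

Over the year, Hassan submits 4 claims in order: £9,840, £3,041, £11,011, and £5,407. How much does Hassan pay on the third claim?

#1 (£9,840): £1,441 finishes the deductible; £8,399 goes to coinsurance; 25% of £8,399 = £2,099.75. Cost to patient: £3,540.75. OOP to date £3,540.75.
#2 (£3,041): deductible already satisfied, so patient's share is 25% × £3,041 = £760.25. Patient pays £760.25; OOP now £4,301.
#3 (£11,011): 25% coinsurance on £11,011 = £2,752.75. Patient owes £2,752.75 (running OOP £7,053.75).

£2,752.75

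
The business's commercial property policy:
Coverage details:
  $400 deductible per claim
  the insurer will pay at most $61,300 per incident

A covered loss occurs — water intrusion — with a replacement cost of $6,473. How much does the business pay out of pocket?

$400

After the deductible, $6,473 − $400 = $6,073 remains.
That's under the $61,300 cap, so the insurer reimburses the full $6,073.
Out of pocket: $6,473 − $6,073 = $400.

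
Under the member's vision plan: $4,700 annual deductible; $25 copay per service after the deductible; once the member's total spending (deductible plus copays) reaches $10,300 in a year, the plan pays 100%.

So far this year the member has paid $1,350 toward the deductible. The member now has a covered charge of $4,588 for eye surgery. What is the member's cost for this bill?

Deductible still to meet: $4,700 − $1,350 = $3,350.
That leaves $4,588 − $3,350 = $1,238 for the copay.
Copay on this service: $25.
Member responsibility before any cap: $3,350 + $25 = $3,375.
Cumulative spending $1,350 + $3,375 = $4,725 stays under the $10,300 maximum.

$3,375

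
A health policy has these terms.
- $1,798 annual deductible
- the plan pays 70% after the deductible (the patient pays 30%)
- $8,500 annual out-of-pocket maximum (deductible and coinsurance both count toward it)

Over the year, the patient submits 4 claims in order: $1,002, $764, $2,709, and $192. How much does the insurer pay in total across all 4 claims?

$2,008.30

Bill 1, $1,002: fully absorbed by the deductible. Patient pays $1,002; OOP now $1,002. Insurer: $1,002 − $1,002 = $0.
Bill 2, $764: entire amount goes to the deductible. Patient owes $764 (running OOP $1,766). Insurer: $764 − $764 = $0.
Bill 3, $2,709: $32 to deductible, leaving $2,677; 30% of $2,677 = $803.10. Patient pays $835.10; OOP now $2,601.10. Plan pays $2,709 − $835.10 = $1,873.90.
Bill 4, $192: deductible met; 30% of $192 = $57.60. Cost to patient: $57.60. OOP to date $2,658.70. Plan pays $192 − $57.60 = $134.40.
Insurer total: $0 + $0 + $1,873.90 + $134.40 = $2,008.30.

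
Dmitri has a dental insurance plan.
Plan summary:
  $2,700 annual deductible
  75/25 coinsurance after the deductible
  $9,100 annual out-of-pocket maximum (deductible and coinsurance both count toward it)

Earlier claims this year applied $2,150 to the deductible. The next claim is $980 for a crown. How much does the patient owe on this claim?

$657.50

Deductible still to meet: $2,700 − $2,150 = $550.
That leaves $980 − $550 = $430 for coinsurance.
25% of $430 = $107.50 falls to the patient.
That puts the patient's cost at $550 + $107.50 = $657.50 before any cap.
Cumulative spending $2,150 + $657.50 = $2,807.50 stays under the $9,100 maximum.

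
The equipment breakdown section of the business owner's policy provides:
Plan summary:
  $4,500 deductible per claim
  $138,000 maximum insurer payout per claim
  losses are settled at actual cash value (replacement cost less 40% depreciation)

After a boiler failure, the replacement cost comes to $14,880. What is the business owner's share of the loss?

Actual cash value after 40% depreciation: $14,880 × 60% = $8,928.
Less the $4,500 deductible: $8,928 − $4,500 = $4,428.
$4,428 ≤ $138,000, so the limit doesn't bind; insurer pays $4,428.
Business owner's share is the uncovered remainder: $14,880 − $4,428 = $10,452.

$10,452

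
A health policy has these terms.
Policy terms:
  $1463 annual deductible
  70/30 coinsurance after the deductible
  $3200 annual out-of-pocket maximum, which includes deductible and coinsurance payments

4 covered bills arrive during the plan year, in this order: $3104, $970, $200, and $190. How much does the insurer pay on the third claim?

$140

Claim 1 ($3104): $1463 to deductible, leaving $1641; coinsurance $1641 × 30% = $492.30. Patient owes $1955.30 (running OOP $1955.30). Plan pays $3104 − $1955.30 = $1148.70.
Claim 2 ($970): deductible met; 30% of $970 = $291. Cost to patient: $291. OOP to date $2246.30. Insurer: $970 − $291 = $679.
Claim 3 ($200): deductible already satisfied, so patient's share is 30% × $200 = $60. Patient pays $60; OOP now $2306.30. Insurer: $200 − $60 = $140.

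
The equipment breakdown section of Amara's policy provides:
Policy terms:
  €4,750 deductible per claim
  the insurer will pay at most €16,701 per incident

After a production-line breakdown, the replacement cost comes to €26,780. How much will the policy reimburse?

€16,701

Subtract the deductible: €26,780 − €4,750 = €22,030.
€22,030 exceeds the €16,701 limit, so the insurer pays the limit: €16,701.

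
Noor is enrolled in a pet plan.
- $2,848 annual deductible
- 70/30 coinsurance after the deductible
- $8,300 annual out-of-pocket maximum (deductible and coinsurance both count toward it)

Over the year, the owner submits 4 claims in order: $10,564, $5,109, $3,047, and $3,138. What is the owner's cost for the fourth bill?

Bill 1, $10,564: deductible takes $2,848, $7,716 remains; coinsurance $7,716 × 30% = $2,314.80. Cost to owner: $5,162.80. OOP to date $5,162.80.
Bill 2, $5,109: 30% coinsurance on $5,109 = $1,532.70. Owner owes $1,532.70 (running OOP $6,695.50).
Bill 3, $3,047: deductible met; 30% of $3,047 = $914.10. Cost to owner: $914.10. OOP to date $7,609.60.
Bill 4, $3,138: 30% coinsurance on $3,138 = $941.40. OOP would hit $8,551 > $8,300, so the cap limits the owner to $8,300 − $7,609.60 = $690.40.

$690.40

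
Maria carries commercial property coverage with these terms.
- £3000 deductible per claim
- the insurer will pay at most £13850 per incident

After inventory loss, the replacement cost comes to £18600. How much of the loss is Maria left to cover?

Subtract the deductible: £18600 − £3000 = £15600.
£15600 exceeds the £13850 limit, so the insurer pays the limit: £13850.
Business's share is the uncovered remainder: £18600 − £13850 = £4750.

£4750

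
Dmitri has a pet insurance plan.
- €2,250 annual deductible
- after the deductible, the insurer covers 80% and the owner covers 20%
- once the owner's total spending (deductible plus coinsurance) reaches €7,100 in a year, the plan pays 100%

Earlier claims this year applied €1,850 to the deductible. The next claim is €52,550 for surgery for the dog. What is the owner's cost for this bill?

€1,850 of the €2,250 deductible is already met, leaving €400.
The remaining €52,150 (= €52,550 − €400) moves to coinsurance.
Owner's 20% share of €52,150 is €10,430.
Owner responsibility before any cap: €400 + €10,430 = €10,830.
Year-to-date out-of-pocket would reach €1,850 + €10,830 = €12,680, above the €7,100 maximum, so the owner pays only €7,100 − €1,850 = €5,250.

€5,250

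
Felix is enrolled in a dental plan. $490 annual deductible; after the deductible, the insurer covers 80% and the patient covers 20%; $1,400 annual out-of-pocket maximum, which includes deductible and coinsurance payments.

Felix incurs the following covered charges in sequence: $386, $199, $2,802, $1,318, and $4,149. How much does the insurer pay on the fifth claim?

$4,082

Claim 1 ($386): fully absorbed by the deductible. Patient owes $386 (running OOP $386). Insurer: $386 − $386 = $0.
Claim 2 ($199): $104 to deductible, leaving $95; coinsurance $95 × 20% = $19. Patient owes $123 (running OOP $509). Plan pays $199 − $123 = $76.
Claim 3 ($2,802): deductible met; 20% of $2,802 = $560.40. Cost to patient: $560.40. OOP to date $1,069.40. Insurer: $2,802 − $560.40 = $2,241.60.
Claim 4 ($1,318): 20% coinsurance on $1,318 = $263.60. Patient owes $263.60 (running OOP $1,333). Plan pays $1,318 − $263.60 = $1,054.40.
Claim 5 ($4,149): deductible already satisfied, so patient's share is 20% × $4,149 = $829.80. Adding that to $1,333 gives $2,162.80, past the $1,400 cap; patient pays only $1,400 − $1,333 = $67. Plan pays $4,149 − $67 = $4,082.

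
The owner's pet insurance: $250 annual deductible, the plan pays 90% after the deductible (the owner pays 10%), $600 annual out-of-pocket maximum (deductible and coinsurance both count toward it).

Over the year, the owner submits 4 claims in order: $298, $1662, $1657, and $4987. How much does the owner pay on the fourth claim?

$13.30

#1 ($298): $250 to deductible, leaving $48; coinsurance $48 × 10% = $4.80. Owner owes $254.80 (running OOP $254.80).
#2 ($1662): deductible met; 10% of $1662 = $166.20. Owner pays $166.20; OOP now $421.
#3 ($1657): deductible met; 10% of $1657 = $165.70. Owner pays $165.70; OOP now $586.70.
#4 ($4987): deductible met; 10% of $4987 = $498.70. That would push OOP to $1085.40, over the $600 cap, so owner pays $600 − $586.70 = $13.30.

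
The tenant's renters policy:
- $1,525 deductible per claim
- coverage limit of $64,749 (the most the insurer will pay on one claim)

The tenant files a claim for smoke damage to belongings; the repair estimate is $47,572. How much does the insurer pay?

$46,047

Subtract the deductible: $47,572 − $1,525 = $46,047.
$46,047 is within the $64,749 limit, so the insurer pays $46,047.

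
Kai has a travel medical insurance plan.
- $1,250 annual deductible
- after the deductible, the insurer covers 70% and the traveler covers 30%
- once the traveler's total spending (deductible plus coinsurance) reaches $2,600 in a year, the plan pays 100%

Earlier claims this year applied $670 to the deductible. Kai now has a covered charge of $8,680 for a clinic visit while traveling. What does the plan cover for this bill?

Deductible still to meet: $1,250 − $670 = $580.
After the $580 deductible portion, $8,680 − $580 = $8,100 is subject to coinsurance.
30% of $8,100 = $2,430 falls to the traveler.
So the traveler owes $580 + $2,430 = $3,010 before any cap.
Year-to-date out-of-pocket would reach $670 + $3,010 = $3,680, above the $2,600 maximum, so the traveler pays only $2,600 − $670 = $1,930.
The plan picks up $8,680 − $1,930 = $6,750.

$6,750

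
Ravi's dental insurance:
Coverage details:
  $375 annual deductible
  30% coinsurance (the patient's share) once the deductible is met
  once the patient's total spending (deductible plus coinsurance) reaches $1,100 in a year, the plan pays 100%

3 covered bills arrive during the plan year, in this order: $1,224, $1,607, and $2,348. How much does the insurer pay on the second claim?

$1,136.70

Bill 1, $1,224: deductible takes $375, $849 remains; coinsurance $849 × 30% = $254.70. Cost to patient: $629.70. OOP to date $629.70. Insurer: $1,224 − $629.70 = $594.30.
Bill 2, $1,607: 30% coinsurance on $1,607 = $482.10. OOP would hit $1,111.80 > $1,100, so the cap limits the patient to $1,100 − $629.70 = $470.30. Plan pays $1,607 − $470.30 = $1,136.70.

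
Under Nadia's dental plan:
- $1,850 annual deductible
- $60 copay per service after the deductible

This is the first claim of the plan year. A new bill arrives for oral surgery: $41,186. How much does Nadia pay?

The full $1,850 deductible is still open; $1,850 of this bill applies to it.
The remaining $39,336 (= $41,186 − $1,850) moves to the copay.
Copay on this service: $60.
That puts the patient's cost at $1,850 + $60 = $1,910.

$1,910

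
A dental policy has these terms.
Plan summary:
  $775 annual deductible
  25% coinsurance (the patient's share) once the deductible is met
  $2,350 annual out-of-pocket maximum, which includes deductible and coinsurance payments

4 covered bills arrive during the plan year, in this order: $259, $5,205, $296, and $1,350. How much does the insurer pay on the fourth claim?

$1,021.25

Bill 1, $259: fully absorbed by the deductible. Cost to patient: $259. OOP to date $259. Insurer: $259 − $259 = $0.
Bill 2, $5,205: deductible takes $516, $4,689 remains; coinsurance $4,689 × 25% = $1,172.25. Cost to patient: $1,688.25. OOP to date $1,947.25. Insurer: $5,205 − $1,688.25 = $3,516.75.
Bill 3, $296: deductible already satisfied, so patient's share is 25% × $296 = $74. Patient owes $74 (running OOP $2,021.25). Insurer: $296 − $74 = $222.
Bill 4, $1,350: deductible met; 25% of $1,350 = $337.50. OOP would hit $2,358.75 > $2,350, so the cap limits the patient to $2,350 − $2,021.25 = $328.75. Plan pays $1,350 − $328.75 = $1,021.25.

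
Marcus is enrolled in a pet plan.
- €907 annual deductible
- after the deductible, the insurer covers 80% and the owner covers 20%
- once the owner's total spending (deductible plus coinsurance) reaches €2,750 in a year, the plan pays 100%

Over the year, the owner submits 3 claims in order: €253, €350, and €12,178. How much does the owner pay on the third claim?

€2,147

Bill 1, €253: all of it applies to the deductible. Owner owes €253 (running OOP €253).
Bill 2, €350: fully absorbed by the deductible. Cost to owner: €350. OOP to date €603.
Bill 3, €12,178: €304 to deductible, leaving €11,874; owner's 20% is €2,374.80. Claim cost before the cap: €304 + €2,374.80 = €2,678.80. That would push OOP to €3,281.80, over the €2,750 cap, so owner pays €2,750 − €603 = €2,147.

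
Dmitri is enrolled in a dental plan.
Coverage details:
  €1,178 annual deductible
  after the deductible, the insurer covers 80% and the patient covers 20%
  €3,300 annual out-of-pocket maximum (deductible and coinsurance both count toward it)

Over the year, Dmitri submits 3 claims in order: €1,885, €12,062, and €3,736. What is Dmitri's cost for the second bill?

€1,980.60

Claim 1 — €1,885: €1,178 finishes the deductible; €707 goes to coinsurance; 20% of €707 = €141.40. Patient owes €1,319.40 (running OOP €1,319.40).
Claim 2 — €12,062: deductible already satisfied, so patient's share is 20% × €12,062 = €2,412.40. That would push OOP to €3,731.80, over the €3,300 cap, so patient pays €3,300 − €1,319.40 = €1,980.60.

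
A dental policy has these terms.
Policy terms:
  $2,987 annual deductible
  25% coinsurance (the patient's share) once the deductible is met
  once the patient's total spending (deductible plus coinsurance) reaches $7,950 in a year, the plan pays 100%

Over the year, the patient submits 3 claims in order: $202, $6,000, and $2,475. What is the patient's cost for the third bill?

$618.75

Claim 1 — $202: entire amount goes to the deductible. Patient owes $202 (running OOP $202).
Claim 2 — $6,000: $2,785 to deductible, leaving $3,215; 25% of $3,215 = $803.75. Cost to patient: $3,588.75. OOP to date $3,790.75.
Claim 3 — $2,475: deductible met; 25% of $2,475 = $618.75. Patient pays $618.75; OOP now $4,409.50.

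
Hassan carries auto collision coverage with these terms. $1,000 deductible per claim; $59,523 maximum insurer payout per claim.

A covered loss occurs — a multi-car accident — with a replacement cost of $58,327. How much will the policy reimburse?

$57,327

Less the $1,000 deductible: $58,327 − $1,000 = $57,327.
$57,327 ≤ $59,523, so the limit doesn't bind; insurer pays $57,327.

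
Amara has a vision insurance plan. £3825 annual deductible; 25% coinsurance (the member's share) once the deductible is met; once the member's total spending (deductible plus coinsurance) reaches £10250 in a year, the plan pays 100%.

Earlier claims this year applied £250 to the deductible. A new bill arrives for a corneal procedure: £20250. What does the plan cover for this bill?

Deductible still to meet: £3825 − £250 = £3575.
The remaining £16675 (= £20250 − £3575) moves to coinsurance.
Coinsurance: £16675 × 25% = £4168.75.
So the member owes £3575 + £4168.75 = £7743.75 before any cap.
Cumulative spending £250 + £7743.75 = £7993.75 stays under the £10250 maximum.
Insurer pays the balance: £20250 − £7743.75 = £12506.25.

£12506.25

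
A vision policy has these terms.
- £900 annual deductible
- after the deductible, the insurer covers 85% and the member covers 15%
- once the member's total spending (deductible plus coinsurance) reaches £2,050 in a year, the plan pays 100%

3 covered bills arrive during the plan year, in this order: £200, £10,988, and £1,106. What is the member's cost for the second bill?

£1,850

Claim 1 — £200: fully absorbed by the deductible. Cost to member: £200. OOP to date £200.
Claim 2 — £10,988: deductible takes £700, £10,288 remains; 15% of £10,288 = £1,543.20. Together that's £700 + £1,543.20 = £2,243.20. OOP would hit £2,443.20 > £2,050, so the cap limits the member to £2,050 − £200 = £1,850.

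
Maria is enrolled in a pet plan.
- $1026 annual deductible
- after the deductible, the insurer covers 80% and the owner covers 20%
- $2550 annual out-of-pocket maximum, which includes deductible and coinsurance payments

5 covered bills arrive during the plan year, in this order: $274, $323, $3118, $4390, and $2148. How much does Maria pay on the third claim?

Claim 1 — $274: all of it applies to the deductible. Cost to owner: $274. OOP to date $274.
Claim 2 — $323: all of it applies to the deductible. Owner owes $323 (running OOP $597).
Claim 3 — $3118: $429 finishes the deductible; $2689 goes to coinsurance; coinsurance $2689 × 20% = $537.80. Owner pays $966.80; OOP now $1563.80.

$966.80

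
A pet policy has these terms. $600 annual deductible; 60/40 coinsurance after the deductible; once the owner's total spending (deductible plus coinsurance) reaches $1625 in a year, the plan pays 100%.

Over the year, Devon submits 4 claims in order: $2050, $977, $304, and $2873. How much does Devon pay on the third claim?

Claim 1 — $2050: $600 finishes the deductible; $1450 goes to coinsurance; coinsurance $1450 × 40% = $580. Cost to owner: $1180. OOP to date $1180.
Claim 2 — $977: deductible already satisfied, so owner's share is 40% × $977 = $390.80. Owner owes $390.80 (running OOP $1570.80).
Claim 3 — $304: 40% coinsurance on $304 = $121.60. That would push OOP to $1692.40, over the $1625 cap, so owner pays $1625 − $1570.80 = $54.20.

$54.20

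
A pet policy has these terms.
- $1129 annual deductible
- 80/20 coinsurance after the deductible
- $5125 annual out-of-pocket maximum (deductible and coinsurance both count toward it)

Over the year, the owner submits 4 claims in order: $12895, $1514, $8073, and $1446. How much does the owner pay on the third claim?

Bill 1, $12895: deductible takes $1129, $11766 remains; owner's 20% is $2353.20. Owner pays $3482.20; OOP now $3482.20.
Bill 2, $1514: 20% coinsurance on $1514 = $302.80. Cost to owner: $302.80. OOP to date $3785.
Bill 3, $8073: deductible met; 20% of $8073 = $1614.60. Adding that to $3785 gives $5399.60, past the $5125 cap; owner pays only $5125 − $3785 = $1340.

$1340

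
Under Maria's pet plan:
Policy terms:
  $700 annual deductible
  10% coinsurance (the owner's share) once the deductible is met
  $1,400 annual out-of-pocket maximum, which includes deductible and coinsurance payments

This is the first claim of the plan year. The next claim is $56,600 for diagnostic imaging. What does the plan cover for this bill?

Deductible not yet touched, so the first $700 of the bill goes to the deductible.
After the $700 deductible portion, $56,600 − $700 = $55,900 is subject to coinsurance.
Coinsurance: $55,900 × 10% = $5,590.
That puts the owner's cost at $700 + $5,590 = $6,290 before any cap.
Year-to-date out-of-pocket would reach $0 + $6,290 = $6,290, above the $1,400 maximum, so the owner pays only $1,400 − $0 = $1,400.
The plan picks up $56,600 − $1,400 = $55,200.

$55,200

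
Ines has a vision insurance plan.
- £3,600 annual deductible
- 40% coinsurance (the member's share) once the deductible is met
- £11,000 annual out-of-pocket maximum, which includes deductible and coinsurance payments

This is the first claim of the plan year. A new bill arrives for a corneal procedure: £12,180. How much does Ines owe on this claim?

Nothing has been paid toward the £3,600 deductible, so the first £3,600 of this charge is applied there.
That leaves £12,180 − £3,600 = £8,580 for coinsurance.
Coinsurance: £8,580 × 40% = £3,432.
Member responsibility before any cap: £3,600 + £3,432 = £7,032.
Cumulative spending £0 + £7,032 = £7,032 stays under the £11,000 maximum.

£7,032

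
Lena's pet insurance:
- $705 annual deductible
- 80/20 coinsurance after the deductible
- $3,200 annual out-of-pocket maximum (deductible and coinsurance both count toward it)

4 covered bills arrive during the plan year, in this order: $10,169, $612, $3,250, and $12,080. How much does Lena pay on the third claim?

Claim 1 ($10,169): $705 to deductible, leaving $9,464; 20% of $9,464 = $1,892.80. Owner pays $2,597.80; OOP now $2,597.80.
Claim 2 ($612): deductible already satisfied, so owner's share is 20% × $612 = $122.40. Owner owes $122.40 (running OOP $2,720.20).
Claim 3 ($3,250): 20% coinsurance on $3,250 = $650. Adding that to $2,720.20 gives $3,370.20, past the $3,200 cap; owner pays only $3,200 − $2,720.20 = $479.80.

$479.80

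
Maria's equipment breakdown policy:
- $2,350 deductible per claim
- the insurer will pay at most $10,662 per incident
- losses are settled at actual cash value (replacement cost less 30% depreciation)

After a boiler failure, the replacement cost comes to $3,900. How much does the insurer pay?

$380

At 30% depreciation, ACV = $3,900 − $1,170 = $2,730.
After the deductible, $2,730 − $2,350 = $380 remains.
$380 ≤ $10,662, so the limit doesn't bind; insurer pays $380.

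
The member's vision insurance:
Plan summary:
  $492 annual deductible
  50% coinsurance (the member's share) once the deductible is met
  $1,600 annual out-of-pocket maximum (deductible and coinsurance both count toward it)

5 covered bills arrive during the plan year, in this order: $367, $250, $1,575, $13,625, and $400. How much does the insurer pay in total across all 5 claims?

#1 ($367): all of it applies to the deductible. Member pays $367; OOP now $367. Insurer: $367 − $367 = $0.
#2 ($250): deductible takes $125, $125 remains; 50% of $125 = $62.50. Cost to member: $187.50. OOP to date $554.50. Insurer: $250 − $187.50 = $62.50.
#3 ($1,575): deductible met; 50% of $1,575 = $787.50. Member pays $787.50; OOP now $1,342. Plan pays $1,575 − $787.50 = $787.50.
#4 ($13,625): deductible already satisfied, so member's share is 50% × $13,625 = $6,812.50. Adding that to $1,342 gives $8,154.50, past the $1,600 cap; member pays only $1,600 − $1,342 = $258. Plan pays $13,625 − $258 = $13,367.
#5 ($400): deductible met; 50% of $400 = $200. That would push OOP to $1,800, over the $1,600 cap, so member pays $1,600 − $1,600 = $0. Plan pays $400 − $0 = $400.
Insurer total: $0 + $62.50 + $787.50 + $13,367 + $400 = $14,617.

$14,617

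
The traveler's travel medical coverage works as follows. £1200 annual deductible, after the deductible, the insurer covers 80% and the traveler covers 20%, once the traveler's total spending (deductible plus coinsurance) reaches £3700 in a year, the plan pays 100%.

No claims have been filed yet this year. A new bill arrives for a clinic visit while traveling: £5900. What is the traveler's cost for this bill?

£2140

The full £1200 deductible is still open; £1200 of this bill applies to it.
After the £1200 deductible portion, £5900 − £1200 = £4700 is subject to coinsurance.
20% of £4700 = £940 falls to the traveler.
So the traveler owes £1200 + £940 = £2140 before any cap.
Total out-of-pocket so far would be £0 + £2140 = £2140, below the £3700 cap — no reduction.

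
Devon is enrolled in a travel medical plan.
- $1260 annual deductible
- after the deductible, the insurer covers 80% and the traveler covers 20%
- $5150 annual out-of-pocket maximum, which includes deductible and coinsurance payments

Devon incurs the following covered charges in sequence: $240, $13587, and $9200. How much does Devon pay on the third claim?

#1 ($240): all of it applies to the deductible. Traveler owes $240 (running OOP $240).
#2 ($13587): $1020 to deductible, leaving $12567; coinsurance $12567 × 20% = $2513.40. Traveler owes $3533.40 (running OOP $3773.40).
#3 ($9200): 20% coinsurance on $9200 = $1840. That would push OOP to $5613.40, over the $5150 cap, so traveler pays $5150 − $3773.40 = $1376.60.

$1376.60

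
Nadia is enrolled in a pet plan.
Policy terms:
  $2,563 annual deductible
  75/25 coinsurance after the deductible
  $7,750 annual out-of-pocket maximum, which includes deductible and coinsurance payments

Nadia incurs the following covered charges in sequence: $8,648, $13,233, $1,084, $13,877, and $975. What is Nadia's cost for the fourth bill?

$86.50

#1 ($8,648): $2,563 to deductible, leaving $6,085; coinsurance $6,085 × 25% = $1,521.25. Owner owes $4,084.25 (running OOP $4,084.25).
#2 ($13,233): deductible met; 25% of $13,233 = $3,308.25. Cost to owner: $3,308.25. OOP to date $7,392.50.
#3 ($1,084): 25% coinsurance on $1,084 = $271. Cost to owner: $271. OOP to date $7,663.50.
#4 ($13,877): deductible met; 25% of $13,877 = $3,469.25. That would push OOP to $11,132.75, over the $7,750 cap, so owner pays $7,750 − $7,663.50 = $86.50.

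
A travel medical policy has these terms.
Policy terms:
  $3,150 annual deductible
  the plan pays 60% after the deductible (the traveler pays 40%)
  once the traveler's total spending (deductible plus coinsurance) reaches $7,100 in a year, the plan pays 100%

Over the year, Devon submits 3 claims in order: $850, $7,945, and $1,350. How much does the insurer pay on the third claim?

Bill 1, $850: all of it applies to the deductible. Traveler owes $850 (running OOP $850). Insurer: $850 − $850 = $0.
Bill 2, $7,945: deductible takes $2,300, $5,645 remains; traveler's 40% is $2,258. Traveler pays $4,558; OOP now $5,408. Plan pays $7,945 − $4,558 = $3,387.
Bill 3, $1,350: deductible already satisfied, so traveler's share is 40% × $1,350 = $540. Cost to traveler: $540. OOP to date $5,948. Plan pays $1,350 − $540 = $810.

$810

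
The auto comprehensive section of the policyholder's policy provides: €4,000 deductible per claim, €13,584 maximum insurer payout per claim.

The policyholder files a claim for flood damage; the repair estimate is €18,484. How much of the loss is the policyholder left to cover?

After the deductible, €18,484 − €4,000 = €14,484 remains.
Since €14,484 > €13,584, the payout is capped at €13,584.
Policyholder's share is the uncovered remainder: €18,484 − €13,584 = €4,900.

€4,900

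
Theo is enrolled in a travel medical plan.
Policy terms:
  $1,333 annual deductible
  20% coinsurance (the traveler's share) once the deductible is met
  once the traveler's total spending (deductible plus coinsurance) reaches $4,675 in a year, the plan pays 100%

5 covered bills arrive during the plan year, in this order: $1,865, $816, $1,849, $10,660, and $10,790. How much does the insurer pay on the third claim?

Claim 1 ($1,865): $1,333 finishes the deductible; $532 goes to coinsurance; traveler's 20% is $106.40. Cost to traveler: $1,439.40. OOP to date $1,439.40. Plan pays $1,865 − $1,439.40 = $425.60.
Claim 2 ($816): 20% coinsurance on $816 = $163.20. Traveler owes $163.20 (running OOP $1,602.60). Plan pays $816 − $163.20 = $652.80.
Claim 3 ($1,849): deductible already satisfied, so traveler's share is 20% × $1,849 = $369.80. Traveler owes $369.80 (running OOP $1,972.40). Plan pays $1,849 − $369.80 = $1,479.20.

$1,479.20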